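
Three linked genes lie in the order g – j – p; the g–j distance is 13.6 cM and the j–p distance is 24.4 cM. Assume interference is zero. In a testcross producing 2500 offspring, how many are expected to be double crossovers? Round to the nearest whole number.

83

Map distances give recombination frequencies of 0.136 and 0.244 for the two intervals.
With no interference, expected double-crossover frequency = 0.136 × 0.244 = 0.03318.
Expected number = 0.03318 × 2500 = 82.96 ≈ 83.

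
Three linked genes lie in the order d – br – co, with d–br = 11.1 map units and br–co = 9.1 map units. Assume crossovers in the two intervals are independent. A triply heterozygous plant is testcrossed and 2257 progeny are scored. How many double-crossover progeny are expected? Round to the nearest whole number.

Map distances give recombination frequencies of 0.111 and 0.091 for the two intervals.
With no interference, expected double-crossover frequency = 0.111 × 0.091 = 0.01010.
Expected number = 0.01010 × 2257 = 22.80 ≈ 23.

23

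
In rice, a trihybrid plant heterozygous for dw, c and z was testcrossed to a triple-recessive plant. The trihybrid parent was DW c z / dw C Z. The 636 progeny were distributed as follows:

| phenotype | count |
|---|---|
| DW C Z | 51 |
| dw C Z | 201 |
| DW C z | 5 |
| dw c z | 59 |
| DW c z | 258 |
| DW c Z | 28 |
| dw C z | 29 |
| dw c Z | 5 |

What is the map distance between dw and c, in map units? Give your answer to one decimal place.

18.9 map units

The two rarest classes, DW C z and dw c Z, are the double crossovers. Comparing them with the parentals, only the c allele has switched, so c is the middle locus and the order is dw – c – z.
Crossovers in the dw–c interval produce the single-crossover classes dw c z and DW C Z (59 + 51 = 110) plus the double crossovers (10).
RF(dw–c) = (110 + 10) / 636 = 120/636 = 0.1887 → 18.9 map units.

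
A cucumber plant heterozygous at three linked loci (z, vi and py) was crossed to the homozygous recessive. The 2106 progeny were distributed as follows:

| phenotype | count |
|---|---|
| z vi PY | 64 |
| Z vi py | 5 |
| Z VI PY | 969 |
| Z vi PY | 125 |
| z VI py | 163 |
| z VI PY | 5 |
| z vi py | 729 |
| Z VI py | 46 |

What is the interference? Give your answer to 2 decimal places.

0.41

The two most frequent reciprocal classes, z vi py and Z VI PY, are the parental types, so the F1 was z vi py / Z VI PY.
The two rarest classes, Z vi py and z VI PY, are the double crossovers. Comparing them with the parentals, only the z allele has switched, so z is the middle locus and the order is py – z – vi.
py–z: (110 + 10)/2106 = 0.0570; z–vi: (288 + 10)/2106 = 0.1415.
Expected DCO frequency = 0.0570 × 0.1415 ≈ 0.00807; observed = 10/2106 ≈ 0.00475.
Coefficient of coincidence = 0.00475/0.00807 ≈ 0.59; interference = 1 − 0.59 = 0.41.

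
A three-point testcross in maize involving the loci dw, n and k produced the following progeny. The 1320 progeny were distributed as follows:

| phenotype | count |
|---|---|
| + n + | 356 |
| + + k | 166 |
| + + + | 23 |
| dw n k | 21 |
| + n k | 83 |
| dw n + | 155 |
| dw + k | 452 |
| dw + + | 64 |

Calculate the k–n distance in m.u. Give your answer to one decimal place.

14.5 m.u.

The two most frequent reciprocal classes, dw + k and + n +, are the parental types, so the F1 was dw + k / + n +.
The two rarest classes, dw n k and + + +, are the double crossovers. Comparing them with the parentals, only the n allele has switched, so n is the middle locus and the order is k – n – dw.
Crossovers in the k–n interval produce the single-crossover classes dw + + and + n k (64 + 83 = 147) plus the double crossovers (44).
RF(k–n) = (147 + 44) / 1320 = 191/1320 = 0.1447 → 14.5 m.u.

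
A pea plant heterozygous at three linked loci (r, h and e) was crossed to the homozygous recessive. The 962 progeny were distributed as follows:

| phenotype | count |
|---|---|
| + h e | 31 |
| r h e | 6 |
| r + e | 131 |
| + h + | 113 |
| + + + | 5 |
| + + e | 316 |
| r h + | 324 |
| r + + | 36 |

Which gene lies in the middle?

e

The two most frequent reciprocal classes, r h + and + + e, are the parental types, so the F1 was r h + / + + e.
The two rarest classes, r h e and + + +, are the double crossovers. Comparing them with the parentals, only the e allele has switched, so e is the middle locus and the order is h – e – r.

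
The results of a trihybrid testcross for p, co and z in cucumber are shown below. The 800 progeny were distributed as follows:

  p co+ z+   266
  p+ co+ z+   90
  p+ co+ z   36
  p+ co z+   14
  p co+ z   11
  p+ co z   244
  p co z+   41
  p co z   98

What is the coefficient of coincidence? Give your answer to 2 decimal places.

The two most frequent reciprocal classes, p+ co z and p co+ z+, are the parental types, so the F1 was p+ co z / p co+ z+.
The two rarest classes, p+ co z+ and p co+ z, are the double crossovers. Comparing them with the parentals, only the z allele has switched, so z is the middle locus and the order is p – z – co.
p–z: (188 + 25)/800 = 0.2662; z–co: (77 + 25)/800 = 0.1275.
Expected DCO frequency = 0.2662 × 0.1275 ≈ 0.03394; observed = 25/800 ≈ 0.03125.
Coefficient of coincidence = 0.03125/0.03394 ≈ 0.92.

0.92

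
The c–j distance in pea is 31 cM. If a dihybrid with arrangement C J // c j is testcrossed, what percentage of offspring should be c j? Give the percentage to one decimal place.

A map distance of 31 cM corresponds to a recombination frequency of 0.310.
The F1 is C J / c j, so c j is a parental gamete class with expected frequency (1 − r)/2 = 0.690/2 = 0.3450.
That is 0.3450 = 34.5% of the progeny.

34.5%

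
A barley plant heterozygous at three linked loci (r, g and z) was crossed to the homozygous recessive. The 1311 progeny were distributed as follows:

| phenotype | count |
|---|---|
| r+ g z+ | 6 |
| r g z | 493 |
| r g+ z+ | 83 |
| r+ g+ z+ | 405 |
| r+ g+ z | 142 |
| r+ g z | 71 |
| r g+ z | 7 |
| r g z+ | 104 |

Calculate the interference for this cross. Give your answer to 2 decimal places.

The two most frequent reciprocal classes, r+ g+ z+ and r g z, are the parental types, so the F1 was r+ g+ z+ / r g z.
The two rarest classes, r+ g z+ and r g+ z, are the double crossovers. Comparing them with the parentals, only the g allele has switched, so g is the middle locus and the order is r – g – z.
r–g: (154 + 13)/1311 = 0.1274; g–z: (246 + 13)/1311 = 0.1976.
Expected DCO frequency = 0.1274 × 0.1976 ≈ 0.02517; observed = 13/1311 ≈ 0.00992.
Coefficient of coincidence = 0.00992/0.02517 ≈ 0.39; interference = 1 − 0.39 = 0.61.

0.61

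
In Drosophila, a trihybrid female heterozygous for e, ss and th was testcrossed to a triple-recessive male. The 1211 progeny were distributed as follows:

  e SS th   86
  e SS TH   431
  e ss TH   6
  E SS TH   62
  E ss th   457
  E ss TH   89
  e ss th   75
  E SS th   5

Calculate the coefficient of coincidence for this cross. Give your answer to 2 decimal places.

The two most frequent reciprocal classes, e SS TH and E ss th, are the parental types, so the F1 was e SS TH / E ss th.
The two rarest classes, e ss TH and E SS th, are the double crossovers. Comparing them with the parentals, only the ss allele has switched, so ss is the middle locus and the order is e – ss – th.
e–ss: (137 + 11)/1211 = 0.1222; ss–th: (175 + 11)/1211 = 0.1536.
Expected DCO frequency = 0.1222 × 0.1536 ≈ 0.01877; observed = 11/1211 ≈ 0.00908.
Coefficient of coincidence = 0.00908/0.01877 ≈ 0.48.

0.48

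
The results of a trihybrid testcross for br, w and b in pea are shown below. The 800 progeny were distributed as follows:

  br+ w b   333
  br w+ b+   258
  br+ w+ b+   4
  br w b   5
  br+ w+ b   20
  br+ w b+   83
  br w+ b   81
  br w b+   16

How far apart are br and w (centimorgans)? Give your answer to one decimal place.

The two most frequent reciprocal classes, br+ w b and br w+ b+, are the parental types, so the F1 was br+ w b / br w+ b+.
The two rarest classes, br w b and br+ w+ b+, are the double crossovers. Comparing them with the parentals, only the br allele has switched, so br is the middle locus and the order is w – br – b.
Crossovers in the w–br interval produce the single-crossover classes br+ w+ b and br w b+ (20 + 16 = 36) plus the double crossovers (9).
RF(w–br) = (36 + 9) / 800 = 45/800 = 0.0563 → 5.6 centimorgans.

5.6 centimorgans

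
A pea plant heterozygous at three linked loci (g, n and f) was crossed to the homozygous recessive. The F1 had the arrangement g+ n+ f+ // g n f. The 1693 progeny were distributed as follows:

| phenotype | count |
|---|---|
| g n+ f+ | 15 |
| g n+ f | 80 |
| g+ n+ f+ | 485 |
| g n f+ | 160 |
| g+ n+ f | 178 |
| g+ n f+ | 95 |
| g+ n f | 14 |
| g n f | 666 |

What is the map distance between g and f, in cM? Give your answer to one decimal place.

The two rarest classes, g n+ f+ and g+ n f, are the double crossovers. Comparing them with the parentals, only the g allele has switched, so g is the middle locus and the order is f – g – n.
Crossovers in the f–g interval produce the single-crossover classes g+ n+ f and g n f+ (178 + 160 = 338) plus the double crossovers (29).
RF(f–g) = (338 + 29) / 1693 = 367/1693 = 0.2168 → 21.7 cM.

21.7 cM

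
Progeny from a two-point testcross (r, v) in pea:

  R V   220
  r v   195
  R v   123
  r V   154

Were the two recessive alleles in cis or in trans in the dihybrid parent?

cis

The two most frequent classes are R V (220) and r v (195); these are the parental (non-recombinant) types.
So the F1 carried R V on one chromosome and r v on the other — the recessive alleles are on the same chromosome (cis / coupling).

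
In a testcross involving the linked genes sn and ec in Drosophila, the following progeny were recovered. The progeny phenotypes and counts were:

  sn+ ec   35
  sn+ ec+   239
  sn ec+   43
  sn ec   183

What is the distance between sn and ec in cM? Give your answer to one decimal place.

15.6 cM

The two most frequent classes, sn+ ec+ (239) and sn ec (183), are the parental types, so the F1 was sn+ ec+ / sn ec.
The recombinant classes are sn+ ec and sn ec+: 35 + 43 = 78.
Recombination frequency = 78/500 = 0.1560 ≈ 15.6%, i.e. 15.6 cM.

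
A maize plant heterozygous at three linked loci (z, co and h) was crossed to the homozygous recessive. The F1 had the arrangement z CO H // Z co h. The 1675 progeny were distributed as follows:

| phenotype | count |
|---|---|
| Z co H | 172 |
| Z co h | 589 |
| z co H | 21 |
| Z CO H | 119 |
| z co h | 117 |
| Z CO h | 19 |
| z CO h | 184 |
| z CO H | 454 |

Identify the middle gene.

co

The two rarest classes, z co H and Z CO h, are the double crossovers. Comparing them with the parentals, only the co allele has switched, so co is the middle locus and the order is z – co – h.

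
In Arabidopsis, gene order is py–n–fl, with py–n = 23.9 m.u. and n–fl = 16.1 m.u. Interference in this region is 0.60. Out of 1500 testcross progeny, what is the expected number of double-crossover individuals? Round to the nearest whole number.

23

Map distances give recombination frequencies of 0.239 and 0.161 for the two intervals.
With interference 0.60 (so coincidence = 0.40), expected double-crossover frequency = 0.239 × 0.161 × 0.40 = 0.01539.
Expected number = 0.01539 × 1500 = 23.09 ≈ 23.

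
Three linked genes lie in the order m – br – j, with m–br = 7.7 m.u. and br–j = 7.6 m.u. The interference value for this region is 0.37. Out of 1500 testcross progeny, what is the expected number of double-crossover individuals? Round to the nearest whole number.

6

Map distances give recombination frequencies of 0.077 and 0.076 for the two intervals.
With interference 0.37 (so coincidence = 0.63), expected double-crossover frequency = 0.077 × 0.076 × 0.63 = 0.00369.
Expected number = 0.00369 × 1500 = 5.53 ≈ 6.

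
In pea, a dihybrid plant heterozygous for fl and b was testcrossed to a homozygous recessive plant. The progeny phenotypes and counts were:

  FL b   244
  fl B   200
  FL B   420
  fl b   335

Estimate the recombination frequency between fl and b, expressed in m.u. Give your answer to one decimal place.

The two most frequent classes, FL B (420) and fl b (335), are the parental types, so the F1 was FL B / fl b.
The recombinant classes are FL b and fl B: 244 + 200 = 444.
Recombination frequency = 444/1199 = 0.3703 ≈ 37.0%, i.e. 37.0 m.u.

37.0 m.u.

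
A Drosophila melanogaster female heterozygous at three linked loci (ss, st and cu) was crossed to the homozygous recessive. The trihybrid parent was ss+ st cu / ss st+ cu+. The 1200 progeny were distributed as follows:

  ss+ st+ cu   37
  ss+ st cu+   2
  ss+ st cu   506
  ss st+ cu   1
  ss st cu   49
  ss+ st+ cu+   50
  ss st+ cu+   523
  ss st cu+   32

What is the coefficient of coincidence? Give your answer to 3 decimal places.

The two rarest classes, ss+ st cu+ and ss st+ cu, are the double crossovers. Comparing them with the parentals, only the cu allele has switched, so cu is the middle locus and the order is st – cu – ss.
st–cu: (69 + 3)/1200 = 0.0600; cu–ss: (99 + 3)/1200 = 0.0850.
Expected DCO frequency = 0.0600 × 0.0850 ≈ 0.00510; observed = 3/1200 ≈ 0.00250.
Coefficient of coincidence = 0.00250/0.00510 ≈ 0.490.

0.490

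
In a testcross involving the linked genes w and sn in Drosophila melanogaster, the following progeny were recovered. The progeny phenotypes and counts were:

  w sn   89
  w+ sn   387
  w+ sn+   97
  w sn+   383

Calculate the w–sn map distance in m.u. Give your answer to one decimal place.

19.5 m.u.

The two most frequent classes, w+ sn (387) and w sn+ (383), are the parental types, so the F1 was w+ sn / w sn+.
The recombinant classes are w+ sn+ and w sn: 97 + 89 = 186.
Recombination frequency = 186/956 = 0.1946 ≈ 19.5%, i.e. 19.5 m.u.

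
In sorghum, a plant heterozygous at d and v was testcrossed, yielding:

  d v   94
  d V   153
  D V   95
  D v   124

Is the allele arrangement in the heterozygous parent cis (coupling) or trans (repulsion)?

The two most frequent classes are D v (124) and d V (153); these are the parental (non-recombinant) types.
So the F1 carried D v on one chromosome and d V on the other — the recessive alleles are on opposite chromosomes (trans / repulsion).

trans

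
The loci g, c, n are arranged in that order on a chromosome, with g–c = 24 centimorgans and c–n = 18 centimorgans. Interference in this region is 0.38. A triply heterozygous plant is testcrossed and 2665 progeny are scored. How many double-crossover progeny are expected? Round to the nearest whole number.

71

Map distances give recombination frequencies of 0.240 and 0.180 for the two intervals.
With interference 0.38 (so coincidence = 0.62), expected double-crossover frequency = 0.240 × 0.180 × 0.62 = 0.02678.
Expected number = 0.02678 × 2665 = 71.38 ≈ 71.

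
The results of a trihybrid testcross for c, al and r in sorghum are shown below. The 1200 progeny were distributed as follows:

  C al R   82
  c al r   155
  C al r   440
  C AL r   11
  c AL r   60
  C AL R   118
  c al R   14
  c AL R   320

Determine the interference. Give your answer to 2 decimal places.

0.40

The two most frequent reciprocal classes, C al r and c AL R, are the parental types, so the F1 was C al r / c AL R.
The two rarest classes, C AL r and c al R, are the double crossovers. Comparing them with the parentals, only the al allele has switched, so al is the middle locus and the order is r – al – c.
r–al: (142 + 25)/1200 = 0.1392; al–c: (273 + 25)/1200 = 0.2483.
Expected DCO frequency = 0.1392 × 0.2483 ≈ 0.03456; observed = 25/1200 ≈ 0.02083.
Coefficient of coincidence = 0.02083/0.03456 ≈ 0.60; interference = 1 − 0.60 = 0.40.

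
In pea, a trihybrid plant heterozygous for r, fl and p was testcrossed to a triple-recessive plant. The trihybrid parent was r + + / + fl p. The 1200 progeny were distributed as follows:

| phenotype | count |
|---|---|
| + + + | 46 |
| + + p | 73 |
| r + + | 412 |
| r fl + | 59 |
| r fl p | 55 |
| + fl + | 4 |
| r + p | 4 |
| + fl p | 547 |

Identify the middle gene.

p

The two rarest classes, r + p and + fl +, are the double crossovers. Comparing them with the parentals, only the p allele has switched, so p is the middle locus and the order is fl – p – r.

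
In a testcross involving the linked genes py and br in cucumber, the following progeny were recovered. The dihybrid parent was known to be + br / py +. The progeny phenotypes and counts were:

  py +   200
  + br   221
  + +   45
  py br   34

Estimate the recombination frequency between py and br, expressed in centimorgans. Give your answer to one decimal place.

15.8 centimorgans

The recombinant classes are + + and py br: 45 + 34 = 79.
Recombination frequency = 79/500 = 0.1580 ≈ 15.8%, i.e. 15.8 centimorgans.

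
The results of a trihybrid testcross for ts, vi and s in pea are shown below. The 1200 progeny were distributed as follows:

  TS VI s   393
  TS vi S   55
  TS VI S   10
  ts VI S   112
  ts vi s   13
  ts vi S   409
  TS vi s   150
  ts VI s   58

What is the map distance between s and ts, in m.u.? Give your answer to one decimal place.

The two most frequent reciprocal classes, ts vi S and TS VI s, are the parental types, so the F1 was ts vi S / TS VI s.
The two rarest classes, ts vi s and TS VI S, are the double crossovers. Comparing them with the parentals, only the s allele has switched, so s is the middle locus and the order is ts – s – vi.
Crossovers in the ts–s interval produce the single-crossover classes TS vi S and ts VI s (55 + 58 = 113) plus the double crossovers (23).
RF(ts–s) = (113 + 23) / 1200 = 136/1200 = 0.1133 → 11.3 m.u.

11.3 m.u.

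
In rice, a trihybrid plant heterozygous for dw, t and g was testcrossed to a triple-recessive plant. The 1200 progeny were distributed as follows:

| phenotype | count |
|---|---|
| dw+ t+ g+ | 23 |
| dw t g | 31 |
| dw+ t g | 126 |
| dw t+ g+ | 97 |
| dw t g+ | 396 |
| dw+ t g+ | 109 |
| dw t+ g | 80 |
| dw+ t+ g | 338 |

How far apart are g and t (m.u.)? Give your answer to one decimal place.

The two most frequent reciprocal classes, dw+ t+ g and dw t g+, are the parental types, so the F1 was dw+ t+ g / dw t g+.
The two rarest classes, dw+ t+ g+ and dw t g, are the double crossovers. Comparing them with the parentals, only the g allele has switched, so g is the middle locus and the order is dw – g – t.
Crossovers in the g–t interval produce the single-crossover classes dw+ t g and dw t+ g+ (126 + 97 = 223) plus the double crossovers (54).
RF(g–t) = (223 + 54) / 1200 = 277/1200 = 0.2308 → 23.1 m.u.

23.1 m.u.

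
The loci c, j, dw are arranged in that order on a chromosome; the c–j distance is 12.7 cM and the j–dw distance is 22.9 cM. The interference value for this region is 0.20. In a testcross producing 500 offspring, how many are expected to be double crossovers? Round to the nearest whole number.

12

Map distances give recombination frequencies of 0.127 and 0.229 for the two intervals.
With interference 0.20 (so coincidence = 0.80), expected double-crossover frequency = 0.127 × 0.229 × 0.80 = 0.02327.
Expected number = 0.02327 × 500 = 11.63 ≈ 12.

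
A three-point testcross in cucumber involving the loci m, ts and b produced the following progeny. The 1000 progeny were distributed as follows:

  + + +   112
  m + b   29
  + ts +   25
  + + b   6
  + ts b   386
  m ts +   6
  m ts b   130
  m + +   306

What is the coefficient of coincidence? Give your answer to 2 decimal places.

The two most frequent reciprocal classes, + ts b and m + +, are the parental types, so the F1 was + ts b / m + +.
The two rarest classes, + + b and m ts +, are the double crossovers. Comparing them with the parentals, only the ts allele has switched, so ts is the middle locus and the order is m – ts – b.
m–ts: (242 + 12)/1000 = 0.2540; ts–b: (54 + 12)/1000 = 0.0660.
Expected DCO frequency = 0.2540 × 0.0660 ≈ 0.01676; observed = 12/1000 ≈ 0.01200.
Coefficient of coincidence = 0.01200/0.01676 ≈ 0.72.

0.72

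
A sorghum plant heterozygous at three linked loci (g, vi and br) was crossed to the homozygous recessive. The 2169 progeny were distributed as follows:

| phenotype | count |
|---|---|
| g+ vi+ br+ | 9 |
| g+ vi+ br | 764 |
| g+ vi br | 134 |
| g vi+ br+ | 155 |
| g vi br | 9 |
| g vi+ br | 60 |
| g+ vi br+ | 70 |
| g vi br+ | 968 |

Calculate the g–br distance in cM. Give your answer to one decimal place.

The two most frequent reciprocal classes, g+ vi+ br and g vi br+, are the parental types, so the F1 was g+ vi+ br / g vi br+.
The two rarest classes, g+ vi+ br+ and g vi br, are the double crossovers. Comparing them with the parentals, only the br allele has switched, so br is the middle locus and the order is g – br – vi.
Crossovers in the g–br interval produce the single-crossover classes g vi+ br and g+ vi br+ (60 + 70 = 130) plus the double crossovers (18).
RF(g–br) = (130 + 18) / 2169 = 148/2169 = 0.0682 → 6.8 cM.

6.8 cM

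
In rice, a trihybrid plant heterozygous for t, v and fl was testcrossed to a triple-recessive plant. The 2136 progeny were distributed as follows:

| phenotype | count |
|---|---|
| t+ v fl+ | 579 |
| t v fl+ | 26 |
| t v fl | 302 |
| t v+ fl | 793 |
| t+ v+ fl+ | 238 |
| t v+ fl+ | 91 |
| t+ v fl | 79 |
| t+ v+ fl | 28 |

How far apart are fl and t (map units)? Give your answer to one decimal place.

The two most frequent reciprocal classes, t+ v fl+ and t v+ fl, are the parental types, so the F1 was t+ v fl+ / t v+ fl.
The two rarest classes, t v fl+ and t+ v+ fl, are the double crossovers. Comparing them with the parentals, only the t allele has switched, so t is the middle locus and the order is fl – t – v.
Crossovers in the fl–t interval produce the single-crossover classes t+ v fl and t v+ fl+ (79 + 91 = 170) plus the double crossovers (54).
RF(fl–t) = (170 + 54) / 2136 = 224/2136 = 0.1049 → 10.5 map units.

10.5 map units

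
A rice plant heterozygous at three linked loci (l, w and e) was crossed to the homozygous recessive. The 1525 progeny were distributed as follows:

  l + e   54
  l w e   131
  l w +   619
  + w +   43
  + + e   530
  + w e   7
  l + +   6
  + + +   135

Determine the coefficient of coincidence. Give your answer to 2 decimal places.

The two most frequent reciprocal classes, l w + and + + e, are the parental types, so the F1 was l w + / + + e.
The two rarest classes, l + + and + w e, are the double crossovers. Comparing them with the parentals, only the w allele has switched, so w is the middle locus and the order is e – w – l.
e–w: (266 + 13)/1525 = 0.1830; w–l: (97 + 13)/1525 = 0.0721.
Expected DCO frequency = 0.1830 × 0.0721 ≈ 0.01319; observed = 13/1525 ≈ 0.00852.
Coefficient of coincidence = 0.00852/0.01319 ≈ 0.65.

0.65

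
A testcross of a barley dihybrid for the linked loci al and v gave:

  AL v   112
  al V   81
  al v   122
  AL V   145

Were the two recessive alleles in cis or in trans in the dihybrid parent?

cis

The two most frequent classes are AL V (145) and al v (122); these are the parental (non-recombinant) types.
So the F1 carried AL V on one chromosome and al v on the other — the recessive alleles are on the same chromosome (cis / coupling).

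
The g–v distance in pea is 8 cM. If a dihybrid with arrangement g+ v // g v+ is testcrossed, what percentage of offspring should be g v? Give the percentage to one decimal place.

4.0%

A map distance of 8 cM corresponds to a recombination frequency of 0.080.
The F1 is g+ v / g v+, so g v is a recombinant gamete class with expected frequency r/2 = 0.080/2 = 0.0400.
That is 0.0400 = 4.0% of the progeny.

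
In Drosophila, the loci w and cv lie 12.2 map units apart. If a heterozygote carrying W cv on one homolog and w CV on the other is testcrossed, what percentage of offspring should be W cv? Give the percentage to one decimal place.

A map distance of 12.2 map units corresponds to a recombination frequency of 0.122.
The F1 is W cv / w CV, so W cv is a parental gamete class with expected frequency (1 − r)/2 = 0.878/2 = 0.4390.
That is 0.4390 = 43.9% of the progeny.

43.9%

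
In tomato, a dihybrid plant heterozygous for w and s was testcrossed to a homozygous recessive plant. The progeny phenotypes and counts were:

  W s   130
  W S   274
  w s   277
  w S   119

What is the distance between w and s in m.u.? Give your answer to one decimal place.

31.1 m.u.

The two most frequent classes, W S (274) and w s (277), are the parental types, so the F1 was W S / w s.
The recombinant classes are W s and w S: 130 + 119 = 249.
Recombination frequency = 249/800 = 0.3113 ≈ 31.1%, i.e. 31.1 m.u.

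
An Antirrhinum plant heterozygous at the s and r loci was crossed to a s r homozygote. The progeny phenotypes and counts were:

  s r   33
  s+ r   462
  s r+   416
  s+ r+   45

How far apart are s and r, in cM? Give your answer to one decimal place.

8.2 cM

The two most frequent classes, s+ r (462) and s r+ (416), are the parental types, so the F1 was s+ r / s r+.
The recombinant classes are s+ r+ and s r: 45 + 33 = 78.
Recombination frequency = 78/956 = 0.0816 ≈ 8.2%, i.e. 8.2 cM.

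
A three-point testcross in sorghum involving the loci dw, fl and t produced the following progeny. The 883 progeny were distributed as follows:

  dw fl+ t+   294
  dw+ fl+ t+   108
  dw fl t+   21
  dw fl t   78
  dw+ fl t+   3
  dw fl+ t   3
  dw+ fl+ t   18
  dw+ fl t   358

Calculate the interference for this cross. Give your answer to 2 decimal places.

The two most frequent reciprocal classes, dw+ fl t and dw fl+ t+, are the parental types, so the F1 was dw+ fl t / dw fl+ t+.
The two rarest classes, dw+ fl t+ and dw fl+ t, are the double crossovers. Comparing them with the parentals, only the t allele has switched, so t is the middle locus and the order is fl – t – dw.
fl–t: (39 + 6)/883 = 0.0510; t–dw: (186 + 6)/883 = 0.2174.
Expected DCO frequency = 0.0510 × 0.2174 ≈ 0.01109; observed = 6/883 ≈ 0.00680.
Coefficient of coincidence = 0.00680/0.01109 ≈ 0.61; interference = 1 − 0.61 = 0.39.

0.39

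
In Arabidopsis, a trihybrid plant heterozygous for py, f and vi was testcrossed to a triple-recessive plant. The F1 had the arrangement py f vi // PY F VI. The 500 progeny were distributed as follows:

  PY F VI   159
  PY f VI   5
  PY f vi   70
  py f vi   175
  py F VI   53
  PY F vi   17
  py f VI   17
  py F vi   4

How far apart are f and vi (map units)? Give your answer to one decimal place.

8.6 map units

The two rarest classes, py F vi and PY f VI, are the double crossovers. Comparing them with the parentals, only the f allele has switched, so f is the middle locus and the order is py – f – vi.
Crossovers in the f–vi interval produce the single-crossover classes py f VI and PY F vi (17 + 17 = 34) plus the double crossovers (9).
RF(f–vi) = (34 + 9) / 500 = 43/500 = 0.0860 → 8.6 map units.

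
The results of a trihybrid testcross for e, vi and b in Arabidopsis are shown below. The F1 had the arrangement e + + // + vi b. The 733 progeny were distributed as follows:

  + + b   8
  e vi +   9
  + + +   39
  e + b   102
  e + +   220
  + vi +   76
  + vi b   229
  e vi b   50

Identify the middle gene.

vi

The two rarest classes, e vi + and + + b, are the double crossovers. Comparing them with the parentals, only the vi allele has switched, so vi is the middle locus and the order is e – vi – b.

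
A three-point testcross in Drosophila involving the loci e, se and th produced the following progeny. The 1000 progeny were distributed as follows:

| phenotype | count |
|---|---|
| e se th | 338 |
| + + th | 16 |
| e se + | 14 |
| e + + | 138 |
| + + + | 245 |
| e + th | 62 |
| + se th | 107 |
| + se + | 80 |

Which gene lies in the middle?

The two most frequent reciprocal classes, + + + and e se th, are the parental types, so the F1 was + + + / e se th.
The two rarest classes, + + th and e se +, are the double crossovers. Comparing them with the parentals, only the th allele has switched, so th is the middle locus and the order is se – th – e.

th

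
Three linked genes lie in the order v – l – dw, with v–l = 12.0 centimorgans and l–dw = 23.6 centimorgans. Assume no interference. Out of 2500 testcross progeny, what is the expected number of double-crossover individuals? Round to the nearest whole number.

71

Map distances give recombination frequencies of 0.120 and 0.236 for the two intervals.
With no interference, expected double-crossover frequency = 0.120 × 0.236 = 0.02832.
Expected number = 0.02832 × 2500 = 70.80 ≈ 71.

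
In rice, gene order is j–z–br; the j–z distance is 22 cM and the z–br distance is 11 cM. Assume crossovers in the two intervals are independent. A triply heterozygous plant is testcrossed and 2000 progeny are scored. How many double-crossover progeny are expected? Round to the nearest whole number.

48

Map distances give recombination frequencies of 0.220 and 0.110 for the two intervals.
With no interference, expected double-crossover frequency = 0.220 × 0.110 = 0.02420.
Expected number = 0.02420 × 2000 = 48.40 ≈ 48.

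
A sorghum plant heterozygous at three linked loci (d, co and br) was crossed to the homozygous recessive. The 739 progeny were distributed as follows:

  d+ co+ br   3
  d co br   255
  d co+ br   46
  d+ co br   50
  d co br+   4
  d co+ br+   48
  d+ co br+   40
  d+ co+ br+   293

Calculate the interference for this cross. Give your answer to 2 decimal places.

0.47

The two most frequent reciprocal classes, d co br and d+ co+ br+, are the parental types, so the F1 was d co br / d+ co+ br+.
The two rarest classes, d co br+ and d+ co+ br, are the double crossovers. Comparing them with the parentals, only the br allele has switched, so br is the middle locus and the order is co – br – d.
co–br: (86 + 7)/739 = 0.1258; br–d: (98 + 7)/739 = 0.1421.
Expected DCO frequency = 0.1258 × 0.1421 ≈ 0.01788; observed = 7/739 ≈ 0.00947.
Coefficient of coincidence = 0.00947/0.01788 ≈ 0.53; interference = 1 − 0.53 = 0.47.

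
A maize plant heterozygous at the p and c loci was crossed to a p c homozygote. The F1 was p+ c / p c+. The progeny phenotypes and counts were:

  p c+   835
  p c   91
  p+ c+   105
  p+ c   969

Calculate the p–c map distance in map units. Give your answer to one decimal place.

9.8 map units

The recombinant classes are p+ c+ and p c: 105 + 91 = 196.
Recombination frequency = 196/2000 = 0.0980 ≈ 9.8%, i.e. 9.8 map units.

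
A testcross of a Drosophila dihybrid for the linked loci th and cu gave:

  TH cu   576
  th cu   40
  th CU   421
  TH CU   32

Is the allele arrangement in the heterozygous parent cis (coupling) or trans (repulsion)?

trans

The two most frequent classes are TH cu (576) and th CU (421); these are the parental (non-recombinant) types.
So the F1 carried TH cu on one chromosome and th CU on the other — the recessive alleles are on opposite chromosomes (trans / repulsion).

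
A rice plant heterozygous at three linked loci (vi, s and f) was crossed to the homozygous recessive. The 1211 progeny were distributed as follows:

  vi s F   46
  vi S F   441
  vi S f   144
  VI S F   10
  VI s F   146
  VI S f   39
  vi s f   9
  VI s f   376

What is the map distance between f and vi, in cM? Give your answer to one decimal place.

The two most frequent reciprocal classes, vi S F and VI s f, are the parental types, so the F1 was vi S F / VI s f.
The two rarest classes, VI S F and vi s f, are the double crossovers. Comparing them with the parentals, only the vi allele has switched, so vi is the middle locus and the order is f – vi – s.
Crossovers in the f–vi interval produce the single-crossover classes vi S f and VI s F (144 + 146 = 290) plus the double crossovers (19).
RF(f–vi) = (290 + 19) / 1211 = 309/1211 = 0.2552 → 25.5 cM.

25.5 cM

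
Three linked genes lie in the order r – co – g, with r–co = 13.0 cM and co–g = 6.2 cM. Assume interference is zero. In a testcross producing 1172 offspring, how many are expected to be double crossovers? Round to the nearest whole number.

9

Map distances give recombination frequencies of 0.130 and 0.062 for the two intervals.
With no interference, expected double-crossover frequency = 0.130 × 0.062 = 0.00806.
Expected number = 0.00806 × 1172 = 9.45 ≈ 9.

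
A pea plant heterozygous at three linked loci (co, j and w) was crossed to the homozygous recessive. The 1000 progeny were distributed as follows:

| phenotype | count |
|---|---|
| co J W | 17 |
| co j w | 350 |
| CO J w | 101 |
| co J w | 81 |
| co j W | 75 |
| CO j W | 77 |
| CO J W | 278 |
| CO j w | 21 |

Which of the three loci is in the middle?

co

The two most frequent reciprocal classes, CO J W and co j w, are the parental types, so the F1 was CO J W / co j w.
The two rarest classes, co J W and CO j w, are the double crossovers. Comparing them with the parentals, only the co allele has switched, so co is the middle locus and the order is j – co – w.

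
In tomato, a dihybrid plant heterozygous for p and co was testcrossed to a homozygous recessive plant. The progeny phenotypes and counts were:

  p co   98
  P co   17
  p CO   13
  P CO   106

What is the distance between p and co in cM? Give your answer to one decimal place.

12.8 cM

The two most frequent classes, P CO (106) and p co (98), are the parental types, so the F1 was P CO / p co.
The recombinant classes are P co and p CO: 17 + 13 = 30.
Recombination frequency = 30/234 = 0.1282 ≈ 12.8%, i.e. 12.8 cM.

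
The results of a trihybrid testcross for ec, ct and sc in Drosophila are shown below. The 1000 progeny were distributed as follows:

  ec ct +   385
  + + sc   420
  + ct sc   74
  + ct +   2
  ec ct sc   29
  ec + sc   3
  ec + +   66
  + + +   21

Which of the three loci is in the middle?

The two most frequent reciprocal classes, + + sc and ec ct +, are the parental types, so the F1 was + + sc / ec ct +.
The two rarest classes, ec + sc and + ct +, are the double crossovers. Comparing them with the parentals, only the ec allele has switched, so ec is the middle locus and the order is ct – ec – sc.

ec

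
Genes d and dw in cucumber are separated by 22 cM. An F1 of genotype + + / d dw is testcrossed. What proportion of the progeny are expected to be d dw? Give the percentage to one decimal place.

A map distance of 22 cM corresponds to a recombination frequency of 0.220.
The F1 is + + / d dw, so d dw is a parental gamete class with expected frequency (1 − r)/2 = 0.780/2 = 0.3900.
That is 0.3900 = 39.0% of the progeny.

39.0%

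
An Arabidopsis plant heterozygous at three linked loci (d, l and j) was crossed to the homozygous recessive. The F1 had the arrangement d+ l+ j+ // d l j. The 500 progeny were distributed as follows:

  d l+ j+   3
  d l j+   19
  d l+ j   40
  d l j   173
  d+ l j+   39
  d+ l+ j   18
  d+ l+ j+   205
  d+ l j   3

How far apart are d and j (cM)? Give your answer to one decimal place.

8.6 cM

The two rarest classes, d l+ j+ and d+ l j, are the double crossovers. Comparing them with the parentals, only the d allele has switched, so d is the middle locus and the order is l – d – j.
Crossovers in the d–j interval produce the single-crossover classes d+ l+ j and d l j+ (18 + 19 = 37) plus the double crossovers (6).
RF(d–j) = (37 + 6) / 500 = 43/500 = 0.0860 → 8.6 cM.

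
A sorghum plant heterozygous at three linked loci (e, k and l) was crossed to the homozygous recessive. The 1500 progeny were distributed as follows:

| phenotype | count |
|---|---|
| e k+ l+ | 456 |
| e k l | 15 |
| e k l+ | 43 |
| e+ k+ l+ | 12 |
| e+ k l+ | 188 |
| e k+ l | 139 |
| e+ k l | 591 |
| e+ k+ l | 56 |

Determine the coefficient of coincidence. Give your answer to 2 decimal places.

The two most frequent reciprocal classes, e k+ l+ and e+ k l, are the parental types, so the F1 was e k+ l+ / e+ k l.
The two rarest classes, e+ k+ l+ and e k l, are the double crossovers. Comparing them with the parentals, only the e allele has switched, so e is the middle locus and the order is k – e – l.
k–e: (99 + 27)/1500 = 0.0840; e–l: (327 + 27)/1500 = 0.2360.
Expected DCO frequency = 0.0840 × 0.2360 ≈ 0.01982; observed = 27/1500 ≈ 0.01800.
Coefficient of coincidence = 0.01800/0.01982 ≈ 0.91.

0.91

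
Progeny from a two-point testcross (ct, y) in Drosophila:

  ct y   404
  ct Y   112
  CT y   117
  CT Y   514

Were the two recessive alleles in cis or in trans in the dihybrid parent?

The two most frequent classes are CT Y (514) and ct y (404); these are the parental (non-recombinant) types.
So the F1 carried CT Y on one chromosome and ct y on the other — the recessive alleles are on the same chromosome (cis / coupling).

cis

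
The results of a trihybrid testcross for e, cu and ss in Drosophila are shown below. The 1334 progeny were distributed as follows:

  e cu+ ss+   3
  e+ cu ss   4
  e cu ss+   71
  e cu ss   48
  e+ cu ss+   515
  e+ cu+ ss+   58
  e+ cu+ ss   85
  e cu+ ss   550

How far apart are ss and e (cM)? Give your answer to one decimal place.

12.2 cM

The two most frequent reciprocal classes, e+ cu ss+ and e cu+ ss, are the parental types, so the F1 was e+ cu ss+ / e cu+ ss.
The two rarest classes, e+ cu ss and e cu+ ss+, are the double crossovers. Comparing them with the parentals, only the ss allele has switched, so ss is the middle locus and the order is e – ss – cu.
Crossovers in the e–ss interval produce the single-crossover classes e cu ss+ and e+ cu+ ss (71 + 85 = 156) plus the double crossovers (7).
RF(e–ss) = (156 + 7) / 1334 = 163/1334 = 0.1222 → 12.2 cM.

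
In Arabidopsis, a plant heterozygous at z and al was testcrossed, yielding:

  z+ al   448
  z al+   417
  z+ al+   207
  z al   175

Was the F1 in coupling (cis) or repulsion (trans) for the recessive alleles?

The two most frequent classes are z+ al (448) and z al+ (417); these are the parental (non-recombinant) types.
So the F1 carried z+ al on one chromosome and z al+ on the other — the recessive alleles are on opposite chromosomes (trans / repulsion).

trans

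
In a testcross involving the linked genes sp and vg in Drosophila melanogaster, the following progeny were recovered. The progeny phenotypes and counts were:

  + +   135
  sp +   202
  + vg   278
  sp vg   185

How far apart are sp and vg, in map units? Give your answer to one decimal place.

The two most frequent classes, + vg (278) and sp + (202), are the parental types, so the F1 was + vg / sp +.
The recombinant classes are + + and sp vg: 135 + 185 = 320.
Recombination frequency = 320/800 = 0.4000 ≈ 40.0%, i.e. 40.0 map units.

40.0 map units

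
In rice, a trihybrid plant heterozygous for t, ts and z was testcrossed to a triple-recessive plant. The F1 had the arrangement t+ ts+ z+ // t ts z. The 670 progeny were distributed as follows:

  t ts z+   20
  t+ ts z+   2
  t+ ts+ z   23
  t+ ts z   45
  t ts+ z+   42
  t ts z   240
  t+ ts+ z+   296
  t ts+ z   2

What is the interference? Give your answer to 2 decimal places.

0.37

The two rarest classes, t+ ts z+ and t ts+ z, are the double crossovers. Comparing them with the parentals, only the ts allele has switched, so ts is the middle locus and the order is t – ts – z.
t–ts: (87 + 4)/670 = 0.1358; ts–z: (43 + 4)/670 = 0.0701.
Expected DCO frequency = 0.1358 × 0.0701 ≈ 0.00952; observed = 4/670 ≈ 0.00597.
Coefficient of coincidence = 0.00597/0.00952 ≈ 0.63; interference = 1 − 0.63 = 0.37.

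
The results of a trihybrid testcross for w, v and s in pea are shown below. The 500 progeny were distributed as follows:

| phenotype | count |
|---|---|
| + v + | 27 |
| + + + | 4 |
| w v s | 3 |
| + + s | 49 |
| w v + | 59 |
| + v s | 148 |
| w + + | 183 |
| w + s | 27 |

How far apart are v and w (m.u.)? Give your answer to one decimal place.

23.0 m.u.

The two most frequent reciprocal classes, w + + and + v s, are the parental types, so the F1 was w + + / + v s.
The two rarest classes, + + + and w v s, are the double crossovers. Comparing them with the parentals, only the w allele has switched, so w is the middle locus and the order is s – w – v.
Crossovers in the w–v interval produce the single-crossover classes w v + and + + s (59 + 49 = 108) plus the double crossovers (7).
RF(w–v) = (108 + 7) / 500 = 115/500 = 0.2300 → 23.0 m.u.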